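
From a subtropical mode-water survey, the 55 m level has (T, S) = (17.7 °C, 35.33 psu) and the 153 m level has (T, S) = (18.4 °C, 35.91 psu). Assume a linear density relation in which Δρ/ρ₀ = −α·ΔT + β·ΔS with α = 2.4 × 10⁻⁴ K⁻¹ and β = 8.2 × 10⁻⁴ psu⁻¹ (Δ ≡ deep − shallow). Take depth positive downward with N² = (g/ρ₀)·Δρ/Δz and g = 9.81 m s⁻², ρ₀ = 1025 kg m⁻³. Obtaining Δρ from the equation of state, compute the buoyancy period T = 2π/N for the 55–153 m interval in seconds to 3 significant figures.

1.13 × 10³ s

ΔT = +0.7 K, ΔS = +0.58 psu (deep − shallow).
Δρ/ρ₀ = −αΔT + βΔS = -1.68 × 10⁻⁴ + 4.756 × 10⁻⁴ = 3.076 × 10⁻⁴, so Δρ ≈ 0.3153 kg m⁻³.
N² = (g/ρ₀)·Δρ/Δz = g·(Δρ/ρ₀)/Δz = 9.81 × 3.076 × 10⁻⁴ / 98 = 3.0791 × 10⁻⁵ s⁻².
N = √(3.0791 × 10⁻⁵) = 5.5490 × 10⁻³ rad s⁻¹ → T = 2π/N = 1.1323 × 10³ s ≈ 1.13 × 10³ s.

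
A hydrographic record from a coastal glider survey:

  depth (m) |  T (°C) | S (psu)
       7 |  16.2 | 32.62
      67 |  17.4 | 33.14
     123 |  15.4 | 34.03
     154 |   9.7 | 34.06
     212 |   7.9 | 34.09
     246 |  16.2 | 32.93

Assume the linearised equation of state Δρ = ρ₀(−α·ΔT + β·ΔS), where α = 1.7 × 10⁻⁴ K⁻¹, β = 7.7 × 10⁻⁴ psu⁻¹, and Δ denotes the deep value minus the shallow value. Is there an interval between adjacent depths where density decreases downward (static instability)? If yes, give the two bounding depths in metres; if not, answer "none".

Evaluate Δρ/ρ₀ = −αΔT + βΔS across each adjacent pair:
  7–67 m: −αΔT+βΔS = −(1.7 × 10⁻⁴)(+1.2)+(7.7 × 10⁻⁴)(+0.52) = 2.0 × 10⁻⁴ → stable
  67–123 m: −αΔT+βΔS = −(1.7 × 10⁻⁴)(-2.0)+(7.7 × 10⁻⁴)(+0.89) = 1.0 × 10⁻³ → stable
  123–154 m: −αΔT+βΔS = −(1.7 × 10⁻⁴)(-5.7)+(7.7 × 10⁻⁴)(+0.03) = 9.9 × 10⁻⁴ → stable
  154–212 m: −αΔT+βΔS = −(1.7 × 10⁻⁴)(-1.8)+(7.7 × 10⁻⁴)(+0.03) = 3.3 × 10⁻⁴ → stable
  212–246 m: −αΔT+βΔS = −(1.7 × 10⁻⁴)(+8.3)+(7.7 × 10⁻⁴)(-1.16) = -2.3 × 10⁻³ → UNSTABLE
The 212–246 m interval has Δρ < 0: lighter water underlies denser water.

212–246 m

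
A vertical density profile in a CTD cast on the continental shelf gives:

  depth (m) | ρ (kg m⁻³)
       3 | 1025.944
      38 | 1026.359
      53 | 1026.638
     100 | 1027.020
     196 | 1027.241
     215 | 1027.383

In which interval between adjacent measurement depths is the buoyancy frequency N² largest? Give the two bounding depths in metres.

38–53 m

Compute the density gradient over each adjacent pair:
  3–38 m: Δρ/Δz = 0.415/35 = 0.012 kg m⁻⁴
  38–53 m: Δρ/Δz = 0.279/15 = 0.019 kg m⁻⁴
  53–100 m: Δρ/Δz = 0.382/47 = 8.1 × 10⁻³ kg m⁻⁴
  100–196 m: Δρ/Δz = 0.221/96 = 2.3 × 10⁻³ kg m⁻⁴
  196–215 m: Δρ/Δz = 0.142/19 = 7.5 × 10⁻³ kg m⁻⁴
The largest gradient is in the 38–53 m interval — the pycnocline.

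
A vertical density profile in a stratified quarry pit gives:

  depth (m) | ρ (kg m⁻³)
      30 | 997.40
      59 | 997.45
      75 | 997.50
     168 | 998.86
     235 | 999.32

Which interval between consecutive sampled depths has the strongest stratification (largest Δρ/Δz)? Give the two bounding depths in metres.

75–168 m

Compute the density gradient over each adjacent pair:
  30–59 m: Δρ/Δz = 0.05/29 = 1.7 × 10⁻³ kg m⁻⁴
  59–75 m: Δρ/Δz = 0.05/16 = 3.1 × 10⁻³ kg m⁻⁴
  75–168 m: Δρ/Δz = 1.36/93 = 0.015 kg m⁻⁴
  168–235 m: Δρ/Δz = 0.46/67 = 6.9 × 10⁻³ kg m⁻⁴
The largest gradient is in the 75–168 m interval — the pycnocline.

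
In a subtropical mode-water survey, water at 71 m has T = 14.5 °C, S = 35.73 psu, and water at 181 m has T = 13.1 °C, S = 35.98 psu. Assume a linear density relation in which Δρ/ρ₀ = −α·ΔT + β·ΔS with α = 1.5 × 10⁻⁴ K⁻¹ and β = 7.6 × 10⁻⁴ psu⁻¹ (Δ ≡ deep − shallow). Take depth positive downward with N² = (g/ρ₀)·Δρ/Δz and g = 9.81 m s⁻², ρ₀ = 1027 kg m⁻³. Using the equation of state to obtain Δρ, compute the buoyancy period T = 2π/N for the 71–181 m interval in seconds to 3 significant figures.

1.05 × 10³ s

ΔT = -1.4 K, ΔS = +0.25 psu (deep − shallow).
Δρ/ρ₀ = −αΔT + βΔS = 2.10 × 10⁻⁴ + 1.90 × 10⁻⁴ = 4.00 × 10⁻⁴, so Δρ ≈ 0.4108 kg m⁻³.
N² = (g/ρ₀)·Δρ/Δz = g·(Δρ/ρ₀)/Δz = 9.81 × 4.00 × 10⁻⁴ / 110 = 3.5673 × 10⁻⁵ s⁻².
N = √(3.5673 × 10⁻⁵) = 5.9727 × 10⁻³ rad s⁻¹ → T = 2π/N = 1.0520 × 10³ s ≈ 1.05 × 10³ s.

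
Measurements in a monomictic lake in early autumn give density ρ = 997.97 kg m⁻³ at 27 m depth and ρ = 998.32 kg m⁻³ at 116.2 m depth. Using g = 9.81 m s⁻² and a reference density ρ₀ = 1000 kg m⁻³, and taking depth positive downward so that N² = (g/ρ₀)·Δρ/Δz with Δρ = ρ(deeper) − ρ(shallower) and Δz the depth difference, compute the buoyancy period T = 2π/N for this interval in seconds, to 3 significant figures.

1.01 × 10³ s

Δρ = 998.32 − 997.97 = 0.35 kg m⁻³ over Δz = 116.2 − 27 = 89.2 m.
N² = (9.81/1000) × (0.35/89.2) = 3.8492 × 10⁻⁵ s⁻².
N = √(3.8492 × 10⁻⁵) = 6.2042 × 10⁻³ rad s⁻¹, so T = 2π/N = 1.0127 × 10³ s ≈ 1.01 × 10³ s.
A positive N² confirms static stability across the interval.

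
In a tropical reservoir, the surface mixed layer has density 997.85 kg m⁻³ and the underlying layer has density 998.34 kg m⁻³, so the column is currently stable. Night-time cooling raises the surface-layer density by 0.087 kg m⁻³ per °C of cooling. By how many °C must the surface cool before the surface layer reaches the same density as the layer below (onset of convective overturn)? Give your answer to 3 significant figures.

Density deficit of the surface layer: 998.34 − 997.85 = 0.49 kg m⁻³.
Required change = 0.49 / 0.087 = 5.63 °C.

5.63 °C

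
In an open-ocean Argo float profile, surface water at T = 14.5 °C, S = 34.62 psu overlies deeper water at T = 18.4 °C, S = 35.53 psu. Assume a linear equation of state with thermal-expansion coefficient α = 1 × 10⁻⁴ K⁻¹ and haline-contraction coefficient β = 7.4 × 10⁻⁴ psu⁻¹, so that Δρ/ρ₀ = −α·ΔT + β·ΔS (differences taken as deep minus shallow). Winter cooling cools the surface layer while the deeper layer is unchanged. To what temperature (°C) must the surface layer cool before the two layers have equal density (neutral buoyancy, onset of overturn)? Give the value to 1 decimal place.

11.7 °C

Neutral buoyancy requires Δρ = 0, i.e. −α(T_deep − T_surf′) + β(S_deep − S_surf) = 0.
T_surf′ = T_deep − (β/α)·ΔS = 18.4 − (7.4 × 10⁻⁴/1 × 10⁻⁴)·(+0.91) = 11.666 °C.
Cooling required: 14.5 − (11.666) = 2.834 °C.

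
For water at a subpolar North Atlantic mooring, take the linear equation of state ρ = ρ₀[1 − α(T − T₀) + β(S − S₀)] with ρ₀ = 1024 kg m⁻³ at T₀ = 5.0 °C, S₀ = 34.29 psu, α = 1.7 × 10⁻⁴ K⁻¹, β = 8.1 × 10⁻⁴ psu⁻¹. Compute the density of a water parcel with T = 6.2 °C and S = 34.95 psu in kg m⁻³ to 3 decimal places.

T − T₀ = +1.2 K, S − S₀ = +0.66 psu.
Bracket = 1 − α·(+1.2) + β·(+0.66) = 1 + (3.306 × 10⁻⁴) = 1.0003306.
ρ = 1024 × 1.0003306 = 1024.339 kg m⁻³.

1024.339 kg m⁻³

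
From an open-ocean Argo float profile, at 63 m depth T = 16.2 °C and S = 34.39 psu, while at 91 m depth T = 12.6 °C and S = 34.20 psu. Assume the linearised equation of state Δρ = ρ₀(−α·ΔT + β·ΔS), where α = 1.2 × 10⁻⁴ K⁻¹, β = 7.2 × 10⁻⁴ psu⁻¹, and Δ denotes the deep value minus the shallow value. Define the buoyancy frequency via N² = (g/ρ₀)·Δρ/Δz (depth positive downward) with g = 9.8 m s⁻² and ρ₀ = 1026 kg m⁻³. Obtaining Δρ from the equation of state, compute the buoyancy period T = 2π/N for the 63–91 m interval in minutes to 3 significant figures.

10.3 min

ΔT = -3.6 K, ΔS = -0.19 psu (deep − shallow).
Δρ/ρ₀ = −αΔT + βΔS = 4.32 × 10⁻⁴ − 1.368 × 10⁻⁴ = 2.952 × 10⁻⁴, so Δρ ≈ 0.3029 kg m⁻³.
N² = (g/ρ₀)·Δρ/Δz = g·(Δρ/ρ₀)/Δz = 9.8 × 2.952 × 10⁻⁴ / 28 = 1.0332 × 10⁻⁴ s⁻².
N = √(1.0332 × 10⁻⁴) = 0.010165 rad s⁻¹ → T = 2π/N = 618.12 s = 10.302 min ≈ 10.3 min.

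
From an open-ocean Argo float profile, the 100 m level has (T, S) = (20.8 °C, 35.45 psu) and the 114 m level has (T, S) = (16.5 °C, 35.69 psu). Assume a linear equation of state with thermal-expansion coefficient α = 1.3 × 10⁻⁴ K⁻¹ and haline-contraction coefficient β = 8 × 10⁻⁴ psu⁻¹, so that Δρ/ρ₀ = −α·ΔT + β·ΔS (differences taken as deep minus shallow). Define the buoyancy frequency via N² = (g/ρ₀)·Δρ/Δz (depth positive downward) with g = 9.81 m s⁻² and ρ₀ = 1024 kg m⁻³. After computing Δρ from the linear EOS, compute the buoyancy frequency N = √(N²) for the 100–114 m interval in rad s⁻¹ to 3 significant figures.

ΔT = -4.3 K, ΔS = +0.24 psu (deep − shallow).
Δρ/ρ₀ = −αΔT + βΔS = 5.59 × 10⁻⁴ + 1.92 × 10⁻⁴ = 7.51 × 10⁻⁴, so Δρ ≈ 0.7690 kg m⁻³.
N² = (g/ρ₀)·Δρ/Δz = g·(Δρ/ρ₀)/Δz = 9.81 × 7.51 × 10⁻⁴ / 14 = 5.2624 × 10⁻⁴ s⁻².
N = √(5.2624 × 10⁻⁴) = 0.022940 rad s⁻¹ ≈ 0.0229 rad s⁻¹.

0.0229 rad s⁻¹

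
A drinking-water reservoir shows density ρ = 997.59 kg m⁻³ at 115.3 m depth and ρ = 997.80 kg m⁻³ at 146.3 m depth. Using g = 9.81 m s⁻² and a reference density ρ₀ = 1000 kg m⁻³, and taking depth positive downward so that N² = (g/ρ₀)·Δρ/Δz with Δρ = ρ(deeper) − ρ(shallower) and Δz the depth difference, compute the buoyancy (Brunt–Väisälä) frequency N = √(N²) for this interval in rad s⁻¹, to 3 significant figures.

8.15 × 10⁻³ rad s⁻¹

Δρ = 997.80 − 997.59 = 0.21 kg m⁻³ over Δz = 146.3 − 115.3 = 31 m.
N² = (9.81/1000) × (0.21/31) = 6.6455 × 10⁻⁵ s⁻².
N = √(6.6455 × 10⁻⁵) = 8.1520 × 10⁻³ rad s⁻¹ ≈ 8.15 × 10⁻³ rad s⁻¹.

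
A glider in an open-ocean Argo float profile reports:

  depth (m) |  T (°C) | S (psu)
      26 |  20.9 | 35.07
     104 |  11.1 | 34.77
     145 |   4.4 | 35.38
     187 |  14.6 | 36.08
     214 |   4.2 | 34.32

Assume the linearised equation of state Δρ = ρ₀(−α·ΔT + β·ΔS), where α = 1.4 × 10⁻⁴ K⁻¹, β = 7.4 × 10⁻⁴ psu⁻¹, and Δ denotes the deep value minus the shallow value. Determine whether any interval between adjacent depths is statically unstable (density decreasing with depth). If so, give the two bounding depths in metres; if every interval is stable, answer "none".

Evaluate Δρ/ρ₀ = −αΔT + βΔS across each adjacent pair:
  26–104 m: −αΔT+βΔS = −(1.4 × 10⁻⁴)(-9.8)+(7.4 × 10⁻⁴)(-0.30) = 1.1 × 10⁻³ → stable
  104–145 m: −αΔT+βΔS = −(1.4 × 10⁻⁴)(-6.7)+(7.4 × 10⁻⁴)(+0.61) = 1.4 × 10⁻³ → stable
  145–187 m: −αΔT+βΔS = −(1.4 × 10⁻⁴)(+10.2)+(7.4 × 10⁻⁴)(+0.70) = -9.1 × 10⁻⁴ → UNSTABLE
  187–214 m: −αΔT+βΔS = −(1.4 × 10⁻⁴)(-10.4)+(7.4 × 10⁻⁴)(-1.76) = 1.5 × 10⁻⁴ → stable
The 145–187 m interval has Δρ < 0: lighter water underlies denser water.

145–187 m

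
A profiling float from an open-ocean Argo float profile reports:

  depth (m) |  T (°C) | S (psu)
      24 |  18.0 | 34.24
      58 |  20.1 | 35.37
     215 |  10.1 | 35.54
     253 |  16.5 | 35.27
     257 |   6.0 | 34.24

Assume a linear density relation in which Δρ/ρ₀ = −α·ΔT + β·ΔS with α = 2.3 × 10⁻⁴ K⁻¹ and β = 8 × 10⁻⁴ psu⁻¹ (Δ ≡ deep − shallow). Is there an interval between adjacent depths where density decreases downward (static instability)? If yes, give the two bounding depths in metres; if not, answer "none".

Evaluate Δρ/ρ₀ = −αΔT + βΔS across each adjacent pair:
  24–58 m: −αΔT+βΔS = −(2.3 × 10⁻⁴)(+2.1)+(8 × 10⁻⁴)(+1.13) = 4.2 × 10⁻⁴ → stable
  58–215 m: −αΔT+βΔS = −(2.3 × 10⁻⁴)(-10.0)+(8 × 10⁻⁴)(+0.17) = 2.4 × 10⁻³ → stable
  215–253 m: −αΔT+βΔS = −(2.3 × 10⁻⁴)(+6.4)+(8 × 10⁻⁴)(-0.27) = -1.7 × 10⁻³ → UNSTABLE
  253–257 m: −αΔT+βΔS = −(2.3 × 10⁻⁴)(-10.5)+(8 × 10⁻⁴)(-1.03) = 1.6 × 10⁻³ → stable
The 215–253 m interval has Δρ < 0: lighter water underlies denser water.

215–253 m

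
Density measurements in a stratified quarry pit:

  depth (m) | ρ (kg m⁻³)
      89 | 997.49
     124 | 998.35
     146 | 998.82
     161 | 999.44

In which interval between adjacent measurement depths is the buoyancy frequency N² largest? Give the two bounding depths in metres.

Compute the density gradient over each adjacent pair:
  89–124 m: Δρ/Δz = 0.86/35 = 0.025 kg m⁻⁴
  124–146 m: Δρ/Δz = 0.47/22 = 0.021 kg m⁻⁴
  146–161 m: Δρ/Δz = 0.62/15 = 0.041 kg m⁻⁴
The largest gradient is in the 146–161 m interval — the pycnocline.

146–161 m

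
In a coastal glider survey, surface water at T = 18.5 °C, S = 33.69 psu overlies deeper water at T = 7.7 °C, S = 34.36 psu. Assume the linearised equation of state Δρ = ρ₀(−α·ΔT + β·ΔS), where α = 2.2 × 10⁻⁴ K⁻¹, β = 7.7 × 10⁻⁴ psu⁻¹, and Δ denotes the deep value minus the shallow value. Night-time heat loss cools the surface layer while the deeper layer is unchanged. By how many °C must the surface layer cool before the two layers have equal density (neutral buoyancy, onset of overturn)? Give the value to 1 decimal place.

Neutral buoyancy requires Δρ = 0, i.e. −α(T_deep − T_surf′) + β(S_deep − S_surf) = 0.
T_surf′ = T_deep − (β/α)·ΔS = 7.7 − (7.7 × 10⁻⁴/2.2 × 10⁻⁴)·(+0.67) = 5.355 °C.
Cooling required: 18.5 − (5.355) = 13.145 °C.

13.1 °C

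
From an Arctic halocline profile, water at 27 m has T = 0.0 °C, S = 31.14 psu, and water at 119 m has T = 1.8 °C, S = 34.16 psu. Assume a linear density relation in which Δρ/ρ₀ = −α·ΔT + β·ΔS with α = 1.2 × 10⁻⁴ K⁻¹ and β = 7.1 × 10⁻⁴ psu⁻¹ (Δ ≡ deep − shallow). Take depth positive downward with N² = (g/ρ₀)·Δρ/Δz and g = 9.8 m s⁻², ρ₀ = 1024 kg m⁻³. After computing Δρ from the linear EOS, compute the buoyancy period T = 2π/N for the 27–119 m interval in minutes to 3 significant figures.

7.31 min

ΔT = +1.8 K, ΔS = +3.02 psu (deep − shallow).
Δρ/ρ₀ = −αΔT + βΔS = -2.16 × 10⁻⁴ + 2.1442 × 10⁻³ = 1.9282 × 10⁻³, so Δρ ≈ 1.974 kg m⁻³.
N² = (g/ρ₀)·Δρ/Δz = g·(Δρ/ρ₀)/Δz = 9.8 × 1.9282 × 10⁻³ / 92 = 2.0540 × 10⁻⁴ s⁻².
N = √(2.0540 × 10⁻⁴) = 0.014332 rad s⁻¹ → T = 2π/N = 438.40 s = 7.3067 min ≈ 7.31 min.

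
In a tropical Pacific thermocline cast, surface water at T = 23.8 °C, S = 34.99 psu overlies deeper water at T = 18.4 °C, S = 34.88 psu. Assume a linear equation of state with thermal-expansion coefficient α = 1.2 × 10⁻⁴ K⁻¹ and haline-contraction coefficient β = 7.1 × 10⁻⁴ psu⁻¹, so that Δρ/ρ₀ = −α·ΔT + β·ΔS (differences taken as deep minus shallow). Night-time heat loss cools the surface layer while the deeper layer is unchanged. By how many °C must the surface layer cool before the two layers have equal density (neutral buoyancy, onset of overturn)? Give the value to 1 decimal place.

Neutral buoyancy requires Δρ = 0, i.e. −α(T_deep − T_surf′) + β(S_deep − S_surf) = 0.
T_surf′ = T_deep − (β/α)·ΔS = 18.4 − (7.1 × 10⁻⁴/1.2 × 10⁻⁴)·(-0.11) = 19.051 °C.
Cooling required: 23.8 − (19.051) = 4.749 °C.

4.7 °C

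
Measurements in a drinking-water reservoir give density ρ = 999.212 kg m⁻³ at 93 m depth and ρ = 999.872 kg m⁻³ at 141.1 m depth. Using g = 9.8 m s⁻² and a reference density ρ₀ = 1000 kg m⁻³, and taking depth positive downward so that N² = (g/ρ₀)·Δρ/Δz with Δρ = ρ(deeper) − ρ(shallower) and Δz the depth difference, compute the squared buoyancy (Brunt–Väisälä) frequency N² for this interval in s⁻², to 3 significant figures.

Δρ = 999.872 − 999.212 = 0.660 kg m⁻³ over Δz = 141.1 − 93 = 48.1 m.
N² = (9.8/1000) × (0.660/48.1) = 1.3447 × 10⁻⁴ s⁻² ≈ 1.34 × 10⁻⁴ s⁻².
Since Δρ > 0 the layer is stably stratified.

1.34 × 10⁻⁴ s⁻²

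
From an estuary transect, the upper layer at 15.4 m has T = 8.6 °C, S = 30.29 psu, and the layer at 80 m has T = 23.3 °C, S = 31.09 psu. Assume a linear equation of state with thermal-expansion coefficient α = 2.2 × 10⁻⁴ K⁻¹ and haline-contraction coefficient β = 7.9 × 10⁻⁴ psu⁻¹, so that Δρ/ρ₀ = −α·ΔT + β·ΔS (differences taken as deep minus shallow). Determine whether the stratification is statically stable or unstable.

unstable

ΔT = 23.3 − 8.6 = +14.7 K and ΔS = 31.09 − 30.29 = +0.80 psu (deep − shallow).
−αΔT = -3.234 × 10⁻³; βΔS = 6.32 × 10⁻⁴; sum Δρ/ρ₀ = -2.602 × 10⁻³.
Δρ/ρ₀ < 0, so Δρ < 0: deeper water is lighter → statically unstable; the column would overturn.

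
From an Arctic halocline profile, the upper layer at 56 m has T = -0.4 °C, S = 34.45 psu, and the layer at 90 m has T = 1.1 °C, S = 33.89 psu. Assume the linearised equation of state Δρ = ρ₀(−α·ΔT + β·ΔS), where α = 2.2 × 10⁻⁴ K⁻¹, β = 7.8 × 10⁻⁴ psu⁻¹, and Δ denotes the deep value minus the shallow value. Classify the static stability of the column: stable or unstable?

unstable

ΔT = 1.1 − -0.4 = +1.5 K and ΔS = 33.89 − 34.45 = -0.56 psu (deep − shallow).
−αΔT = -3.30 × 10⁻⁴; βΔS = -4.368 × 10⁻⁴; sum Δρ/ρ₀ = -7.668 × 10⁻⁴.
Δρ/ρ₀ < 0, so Δρ < 0: deeper water is lighter → statically unstable; the column would overturn.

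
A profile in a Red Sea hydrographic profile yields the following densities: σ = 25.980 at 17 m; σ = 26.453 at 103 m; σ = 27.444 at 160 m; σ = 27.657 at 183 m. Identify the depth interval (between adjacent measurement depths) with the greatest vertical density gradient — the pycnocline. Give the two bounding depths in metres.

103–160 m

Compute the density gradient over each adjacent pair:
  17–103 m: Δρ/Δz = 0.473/86 = 5.5 × 10⁻³ kg m⁻⁴
  103–160 m: Δρ/Δz = 0.991/57 = 0.017 kg m⁻⁴
  160–183 m: Δρ/Δz = 0.213/23 = 9.3 × 10⁻³ kg m⁻⁴
The largest gradient is in the 103–160 m interval — the pycnocline.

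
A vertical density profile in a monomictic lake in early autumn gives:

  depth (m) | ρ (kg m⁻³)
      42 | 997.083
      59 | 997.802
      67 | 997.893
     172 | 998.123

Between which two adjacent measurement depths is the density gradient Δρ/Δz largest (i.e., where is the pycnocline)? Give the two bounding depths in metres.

Compute the density gradient over each adjacent pair:
  42–59 m: Δρ/Δz = 0.719/17 = 0.042 kg m⁻⁴
  59–67 m: Δρ/Δz = 0.091/8 = 0.011 kg m⁻⁴
  67–172 m: Δρ/Δz = 0.230/105 = 2.2 × 10⁻³ kg m⁻⁴
The largest gradient is in the 42–59 m interval — the pycnocline.

42–59 m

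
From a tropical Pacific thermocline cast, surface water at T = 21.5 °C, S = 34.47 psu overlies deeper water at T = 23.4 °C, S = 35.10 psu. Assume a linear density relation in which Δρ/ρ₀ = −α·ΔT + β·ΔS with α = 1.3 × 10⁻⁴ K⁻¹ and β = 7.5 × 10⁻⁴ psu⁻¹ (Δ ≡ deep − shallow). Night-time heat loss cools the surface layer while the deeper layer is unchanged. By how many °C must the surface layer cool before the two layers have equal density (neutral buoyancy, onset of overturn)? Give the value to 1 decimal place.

1.7 °C

Neutral buoyancy requires Δρ = 0, i.e. −α(T_deep − T_surf′) + β(S_deep − S_surf) = 0.
T_surf′ = T_deep − (β/α)·ΔS = 23.4 − (7.5 × 10⁻⁴/1.3 × 10⁻⁴)·(+0.63) = 19.765 °C.
Cooling required: 21.5 − (19.765) = 1.735 °C.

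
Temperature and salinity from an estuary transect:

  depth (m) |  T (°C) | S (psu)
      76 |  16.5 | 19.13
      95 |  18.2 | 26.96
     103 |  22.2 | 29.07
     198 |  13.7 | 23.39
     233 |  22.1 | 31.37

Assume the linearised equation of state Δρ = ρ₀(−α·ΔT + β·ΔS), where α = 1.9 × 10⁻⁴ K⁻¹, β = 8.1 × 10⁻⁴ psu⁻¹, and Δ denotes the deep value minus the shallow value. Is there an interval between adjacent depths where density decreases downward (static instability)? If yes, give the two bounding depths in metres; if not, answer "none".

103–198 m

Evaluate Δρ/ρ₀ = −αΔT + βΔS across each adjacent pair:
  76–95 m: −αΔT+βΔS = −(1.9 × 10⁻⁴)(+1.7)+(8.1 × 10⁻⁴)(+7.83) = 6.0 × 10⁻³ → stable
  95–103 m: −αΔT+βΔS = −(1.9 × 10⁻⁴)(+4.0)+(8.1 × 10⁻⁴)(+2.11) = 9.5 × 10⁻⁴ → stable
  103–198 m: −αΔT+βΔS = −(1.9 × 10⁻⁴)(-8.5)+(8.1 × 10⁻⁴)(-5.68) = -3.0 × 10⁻³ → UNSTABLE
  198–233 m: −αΔT+βΔS = −(1.9 × 10⁻⁴)(+8.4)+(8.1 × 10⁻⁴)(+7.98) = 4.9 × 10⁻³ → stable
The 103–198 m interval has Δρ < 0: lighter water underlies denser water.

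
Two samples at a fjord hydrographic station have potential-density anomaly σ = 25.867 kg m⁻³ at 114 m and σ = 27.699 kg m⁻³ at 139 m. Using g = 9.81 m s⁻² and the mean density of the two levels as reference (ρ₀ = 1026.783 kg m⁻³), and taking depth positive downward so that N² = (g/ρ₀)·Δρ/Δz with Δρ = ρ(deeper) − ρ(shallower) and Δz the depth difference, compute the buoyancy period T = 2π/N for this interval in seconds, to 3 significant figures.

Δρ = 1027.699 − 1025.867 = 1.832 kg m⁻³ over Δz = 139 − 114 = 25 m.
N² = (9.81/1026.783) × (1.832/25) = 7.0013 × 10⁻⁴ s⁻².
N = √(7.0013 × 10⁻⁴) = 0.026460 rad s⁻¹, so T = 2π/N = 237.46 s ≈ 237 s.

237 s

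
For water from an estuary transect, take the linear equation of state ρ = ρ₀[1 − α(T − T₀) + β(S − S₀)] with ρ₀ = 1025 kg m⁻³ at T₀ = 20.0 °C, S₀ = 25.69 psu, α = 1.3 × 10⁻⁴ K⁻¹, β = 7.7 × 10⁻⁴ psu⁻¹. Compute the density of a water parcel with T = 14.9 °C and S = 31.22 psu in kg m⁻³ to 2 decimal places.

T − T₀ = -5.1 K, S − S₀ = +5.53 psu.
Bracket = 1 − α·(-5.1) + β·(+5.53) = 1 + (4.9211 × 10⁻³) = 1.0049211.
ρ = 1025 × 1.0049211 = 1030.04 kg m⁻³.

1030.04 kg m⁻³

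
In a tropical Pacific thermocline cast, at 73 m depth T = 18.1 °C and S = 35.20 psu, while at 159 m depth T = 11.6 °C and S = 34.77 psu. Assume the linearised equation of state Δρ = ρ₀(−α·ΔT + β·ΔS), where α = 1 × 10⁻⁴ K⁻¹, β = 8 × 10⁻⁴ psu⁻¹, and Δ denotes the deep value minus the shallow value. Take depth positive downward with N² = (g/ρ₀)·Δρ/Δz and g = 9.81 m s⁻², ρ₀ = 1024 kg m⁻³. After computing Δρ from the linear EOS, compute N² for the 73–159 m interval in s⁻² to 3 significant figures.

ΔT = -6.5 K, ΔS = -0.43 psu (deep − shallow).
Δρ/ρ₀ = −αΔT + βΔS = 6.50 × 10⁻⁴ − 3.44 × 10⁻⁴ = 3.06 × 10⁻⁴, so Δρ ≈ 0.3133 kg m⁻³.
N² = (g/ρ₀)·Δρ/Δz = g·(Δρ/ρ₀)/Δz = 9.81 × 3.06 × 10⁻⁴ / 86 = 3.4905 × 10⁻⁵ s⁻² ≈ 3.49 × 10⁻⁵ s⁻².

3.49 × 10⁻⁵ s⁻²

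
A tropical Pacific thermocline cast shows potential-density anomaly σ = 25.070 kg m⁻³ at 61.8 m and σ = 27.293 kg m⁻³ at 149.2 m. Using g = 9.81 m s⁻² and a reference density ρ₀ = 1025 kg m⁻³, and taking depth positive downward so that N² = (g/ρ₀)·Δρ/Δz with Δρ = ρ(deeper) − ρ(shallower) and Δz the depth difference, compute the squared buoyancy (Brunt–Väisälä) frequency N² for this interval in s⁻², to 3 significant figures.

Δρ = 1027.293 − 1025.070 = 2.223 kg m⁻³ over Δz = 149.2 − 61.8 = 87.4 m.
N² = (9.81/1025) × (2.223/87.4) = 2.4343 × 10⁻⁴ s⁻² ≈ 2.43 × 10⁻⁴ s⁻².

2.43 × 10⁻⁴ s⁻²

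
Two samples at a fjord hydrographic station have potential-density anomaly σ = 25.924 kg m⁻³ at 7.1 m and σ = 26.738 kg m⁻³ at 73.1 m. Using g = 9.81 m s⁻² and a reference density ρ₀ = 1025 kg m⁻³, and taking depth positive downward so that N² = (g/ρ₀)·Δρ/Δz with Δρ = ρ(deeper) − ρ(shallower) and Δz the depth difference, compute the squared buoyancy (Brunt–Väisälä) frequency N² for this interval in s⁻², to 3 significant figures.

Δρ = 1026.738 − 1025.924 = 0.814 kg m⁻³ over Δz = 73.1 − 7.1 = 66 m.
N² = (9.81/1025) × (0.814/66) = 1.1804 × 10⁻⁴ s⁻² ≈ 1.18 × 10⁻⁴ s⁻².
Since Δρ > 0 the layer is stably stratified.

1.18 × 10⁻⁴ s⁻²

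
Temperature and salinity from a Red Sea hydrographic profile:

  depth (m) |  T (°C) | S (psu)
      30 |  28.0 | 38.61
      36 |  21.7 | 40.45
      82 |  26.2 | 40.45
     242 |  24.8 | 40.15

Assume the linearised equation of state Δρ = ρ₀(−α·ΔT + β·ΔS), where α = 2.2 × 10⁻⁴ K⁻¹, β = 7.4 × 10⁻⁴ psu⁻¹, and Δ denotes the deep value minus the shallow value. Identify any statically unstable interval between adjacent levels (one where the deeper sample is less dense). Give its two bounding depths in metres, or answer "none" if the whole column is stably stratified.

36–82 m

Evaluate Δρ/ρ₀ = −αΔT + βΔS across each adjacent pair:
  30–36 m: −αΔT+βΔS = −(2.2 × 10⁻⁴)(-6.3)+(7.4 × 10⁻⁴)(+1.84) = 2.7 × 10⁻³ → stable
  36–82 m: −αΔT+βΔS = −(2.2 × 10⁻⁴)(+4.5)+(7.4 × 10⁻⁴)(+0.00) = -9.9 × 10⁻⁴ → UNSTABLE
  82–242 m: −αΔT+βΔS = −(2.2 × 10⁻⁴)(-1.4)+(7.4 × 10⁻⁴)(-0.30) = 8.6 × 10⁻⁵ → stable
The 36–82 m interval has Δρ < 0: lighter water underlies denser water.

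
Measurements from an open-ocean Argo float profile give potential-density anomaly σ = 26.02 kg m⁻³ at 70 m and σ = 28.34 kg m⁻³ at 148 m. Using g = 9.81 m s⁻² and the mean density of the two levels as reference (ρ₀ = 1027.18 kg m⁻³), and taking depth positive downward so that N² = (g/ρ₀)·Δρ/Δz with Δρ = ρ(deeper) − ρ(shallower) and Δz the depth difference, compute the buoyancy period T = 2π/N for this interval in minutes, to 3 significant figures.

6.21 min

Δρ = 1028.34 − 1026.02 = 2.32 kg m⁻³ over Δz = 148 − 70 = 78 m.
N² = (9.81/1027.18) × (2.32/78) = 2.8406 × 10⁻⁴ s⁻².
N = √(2.8406 × 10⁻⁴) = 0.016854 rad s⁻¹, so T = 2π/N = 372.80 s = 6.2133 min ≈ 6.21 min.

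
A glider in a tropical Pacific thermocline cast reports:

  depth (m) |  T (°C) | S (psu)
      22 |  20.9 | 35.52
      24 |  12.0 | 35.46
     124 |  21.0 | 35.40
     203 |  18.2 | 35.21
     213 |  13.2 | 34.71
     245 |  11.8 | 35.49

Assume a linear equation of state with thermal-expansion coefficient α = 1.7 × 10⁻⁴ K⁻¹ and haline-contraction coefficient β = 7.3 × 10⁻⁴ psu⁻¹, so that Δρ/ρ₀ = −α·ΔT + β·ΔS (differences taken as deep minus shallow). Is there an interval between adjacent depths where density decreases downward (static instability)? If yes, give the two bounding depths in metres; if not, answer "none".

Evaluate Δρ/ρ₀ = −αΔT + βΔS across each adjacent pair:
  22–24 m: −αΔT+βΔS = −(1.7 × 10⁻⁴)(-8.9)+(7.3 × 10⁻⁴)(-0.06) = 1.5 × 10⁻³ → stable
  24–124 m: −αΔT+βΔS = −(1.7 × 10⁻⁴)(+9.0)+(7.3 × 10⁻⁴)(-0.06) = -1.6 × 10⁻³ → UNSTABLE
  124–203 m: −αΔT+βΔS = −(1.7 × 10⁻⁴)(-2.8)+(7.3 × 10⁻⁴)(-0.19) = 3.4 × 10⁻⁴ → stable
  203–213 m: −αΔT+βΔS = −(1.7 × 10⁻⁴)(-5.0)+(7.3 × 10⁻⁴)(-0.50) = 4.9 × 10⁻⁴ → stable
  213–245 m: −αΔT+βΔS = −(1.7 × 10⁻⁴)(-1.4)+(7.3 × 10⁻⁴)(+0.78) = 8.1 × 10⁻⁴ → stable
The 24–124 m interval has Δρ < 0: lighter water underlies denser water.

24–124 m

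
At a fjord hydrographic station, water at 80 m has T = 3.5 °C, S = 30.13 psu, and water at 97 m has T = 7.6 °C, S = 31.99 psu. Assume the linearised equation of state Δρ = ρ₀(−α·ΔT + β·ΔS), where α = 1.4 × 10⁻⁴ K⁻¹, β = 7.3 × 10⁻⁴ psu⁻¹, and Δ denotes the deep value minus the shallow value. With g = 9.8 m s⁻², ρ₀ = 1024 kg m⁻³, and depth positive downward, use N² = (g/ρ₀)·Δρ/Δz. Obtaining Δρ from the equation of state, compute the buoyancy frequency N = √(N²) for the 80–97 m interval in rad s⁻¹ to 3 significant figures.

ΔT = +4.1 K, ΔS = +1.86 psu (deep − shallow).
Δρ/ρ₀ = −αΔT + βΔS = -5.74 × 10⁻⁴ + 1.3578 × 10⁻³ = 7.838 × 10⁻⁴, so Δρ ≈ 0.8026 kg m⁻³.
N² = (g/ρ₀)·Δρ/Δz = g·(Δρ/ρ₀)/Δz = 9.8 × 7.838 × 10⁻⁴ / 17 = 4.5184 × 10⁻⁴ s⁻².
N = √(4.5184 × 10⁻⁴) = 0.021257 rad s⁻¹ ≈ 0.0213 rad s⁻¹.

0.0213 rad s⁻¹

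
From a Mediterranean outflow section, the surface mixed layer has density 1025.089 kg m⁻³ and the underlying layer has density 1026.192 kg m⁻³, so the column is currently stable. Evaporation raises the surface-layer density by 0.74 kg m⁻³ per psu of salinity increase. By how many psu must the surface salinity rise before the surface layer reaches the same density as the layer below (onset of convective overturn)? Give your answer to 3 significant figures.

1.49 psu

Density deficit of the surface layer: 1026.192 − 1025.089 = 1.103 kg m⁻³.
Required change = 1.103 / 0.74 = 1.49 psu.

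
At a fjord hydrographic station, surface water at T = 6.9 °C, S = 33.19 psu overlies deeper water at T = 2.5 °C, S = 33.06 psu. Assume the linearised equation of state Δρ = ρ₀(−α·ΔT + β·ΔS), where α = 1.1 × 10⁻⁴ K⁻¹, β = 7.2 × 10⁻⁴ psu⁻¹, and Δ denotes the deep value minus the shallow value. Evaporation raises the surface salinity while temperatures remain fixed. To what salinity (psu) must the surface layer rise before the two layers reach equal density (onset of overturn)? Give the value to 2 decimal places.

33.73 psu

Neutral buoyancy requires −α(T_deep − T_surf) + β(S_deep − S_surf′) = 0.
S_surf′ = S_deep − (α/β)·ΔT = 33.06 − (1.1 × 10⁻⁴/7.2 × 10⁻⁴)·(-4.4) = 33.7322 psu.
Increase required: 33.7322 − 33.19 = 0.5422 psu.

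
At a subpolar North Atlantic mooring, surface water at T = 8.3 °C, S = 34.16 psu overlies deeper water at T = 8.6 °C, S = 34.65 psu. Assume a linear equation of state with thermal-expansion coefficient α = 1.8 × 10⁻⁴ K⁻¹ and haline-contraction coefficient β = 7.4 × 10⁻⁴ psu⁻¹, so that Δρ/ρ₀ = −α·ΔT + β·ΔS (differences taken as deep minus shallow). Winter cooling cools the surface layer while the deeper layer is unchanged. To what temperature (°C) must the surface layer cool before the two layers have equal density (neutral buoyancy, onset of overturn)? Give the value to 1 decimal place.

Neutral buoyancy requires Δρ = 0, i.e. −α(T_deep − T_surf′) + β(S_deep − S_surf) = 0.
T_surf′ = T_deep − (β/α)·ΔS = 8.6 − (7.4 × 10⁻⁴/1.8 × 10⁻⁴)·(+0.49) = 6.586 °C.
Cooling required: 8.3 − (6.586) = 1.714 °C.

6.6 °C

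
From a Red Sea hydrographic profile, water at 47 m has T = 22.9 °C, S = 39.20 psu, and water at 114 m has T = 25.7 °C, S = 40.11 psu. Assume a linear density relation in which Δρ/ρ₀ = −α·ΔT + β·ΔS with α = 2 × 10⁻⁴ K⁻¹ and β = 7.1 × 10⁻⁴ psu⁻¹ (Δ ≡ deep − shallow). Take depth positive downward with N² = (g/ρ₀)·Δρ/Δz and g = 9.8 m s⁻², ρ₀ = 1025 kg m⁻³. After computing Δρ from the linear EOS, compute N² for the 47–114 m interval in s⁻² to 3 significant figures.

ΔT = +2.8 K, ΔS = +0.91 psu (deep − shallow).
Δρ/ρ₀ = −αΔT + βΔS = -5.60 × 10⁻⁴ + 6.461 × 10⁻⁴ = 8.61 × 10⁻⁵, so Δρ ≈ 0.08825 kg m⁻³.
N² = (g/ρ₀)·Δρ/Δz = g·(Δρ/ρ₀)/Δz = 9.8 × 8.61 × 10⁻⁵ / 67 = 1.2594 × 10⁻⁵ s⁻² ≈ 1.26 × 10⁻⁵ s⁻².

1.26 × 10⁻⁵ s⁻²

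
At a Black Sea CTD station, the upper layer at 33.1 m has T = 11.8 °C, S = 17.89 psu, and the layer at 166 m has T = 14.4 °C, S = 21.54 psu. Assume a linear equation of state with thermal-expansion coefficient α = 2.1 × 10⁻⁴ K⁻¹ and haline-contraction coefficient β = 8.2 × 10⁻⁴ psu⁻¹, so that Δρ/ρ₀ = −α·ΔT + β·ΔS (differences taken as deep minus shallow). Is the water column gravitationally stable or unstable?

ΔT = 14.4 − 11.8 = +2.6 K and ΔS = 21.54 − 17.89 = +3.65 psu (deep − shallow).
−αΔT = -5.46 × 10⁻⁴; βΔS = 2.993 × 10⁻³; sum Δρ/ρ₀ = 2.447 × 10⁻³.
Δρ/ρ₀ > 0, so Δρ > 0: deeper water is denser → statically stable.

stable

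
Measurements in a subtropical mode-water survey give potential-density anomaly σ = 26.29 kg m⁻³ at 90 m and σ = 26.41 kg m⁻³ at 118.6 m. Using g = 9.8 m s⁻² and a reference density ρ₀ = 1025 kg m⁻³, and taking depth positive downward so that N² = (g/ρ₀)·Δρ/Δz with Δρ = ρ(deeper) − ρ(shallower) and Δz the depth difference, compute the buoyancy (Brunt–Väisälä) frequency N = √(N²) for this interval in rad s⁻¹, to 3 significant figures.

6.33 × 10⁻³ rad s⁻¹

Δρ = 1026.41 − 1026.29 = 0.12 kg m⁻³ over Δz = 118.6 − 90 = 28.6 m.
N² = (9.8/1025) × (0.12/28.6) = 4.0116 × 10⁻⁵ s⁻².
N = √(4.0116 × 10⁻⁵) = 6.3337 × 10⁻³ rad s⁻¹ ≈ 6.33 × 10⁻³ rad s⁻¹.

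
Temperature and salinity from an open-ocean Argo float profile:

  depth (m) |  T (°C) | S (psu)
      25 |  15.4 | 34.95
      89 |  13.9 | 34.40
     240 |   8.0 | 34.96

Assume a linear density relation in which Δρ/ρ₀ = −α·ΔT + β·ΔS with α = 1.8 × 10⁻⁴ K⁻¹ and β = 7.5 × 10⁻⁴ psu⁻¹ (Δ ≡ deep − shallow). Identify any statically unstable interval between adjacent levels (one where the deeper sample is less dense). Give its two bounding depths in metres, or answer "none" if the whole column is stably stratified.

25–89 m

Evaluate Δρ/ρ₀ = −αΔT + βΔS across each adjacent pair:
  25–89 m: −αΔT+βΔS = −(1.8 × 10⁻⁴)(-1.5)+(7.5 × 10⁻⁴)(-0.55) = -1.4 × 10⁻⁴ → UNSTABLE
  89–240 m: −αΔT+βΔS = −(1.8 × 10⁻⁴)(-5.9)+(7.5 × 10⁻⁴)(+0.56) = 1.5 × 10⁻³ → stable
The 25–89 m interval has Δρ < 0: lighter water underlies denser water.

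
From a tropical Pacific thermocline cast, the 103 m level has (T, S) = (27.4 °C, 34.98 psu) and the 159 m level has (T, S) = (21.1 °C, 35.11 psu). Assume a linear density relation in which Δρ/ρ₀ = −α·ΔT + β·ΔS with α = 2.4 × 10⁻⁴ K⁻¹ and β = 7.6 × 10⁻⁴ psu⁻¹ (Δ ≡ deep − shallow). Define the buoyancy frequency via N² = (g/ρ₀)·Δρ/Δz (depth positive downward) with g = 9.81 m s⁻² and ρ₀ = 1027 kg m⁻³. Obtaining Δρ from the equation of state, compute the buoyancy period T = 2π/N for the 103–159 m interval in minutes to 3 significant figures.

ΔT = -6.3 K, ΔS = +0.13 psu (deep − shallow).
Δρ/ρ₀ = −αΔT + βΔS = 1.512 × 10⁻³ + 9.88 × 10⁻⁵ = 1.6108 × 10⁻³, so Δρ ≈ 1.654 kg m⁻³.
N² = (g/ρ₀)·Δρ/Δz = g·(Δρ/ρ₀)/Δz = 9.81 × 1.6108 × 10⁻³ / 56 = 2.8218 × 10⁻⁴ s⁻².
N = √(2.8218 × 10⁻⁴) = 0.016798 rad s⁻¹ → T = 2π/N = 374.04 s = 6.2340 min ≈ 6.23 min.

6.23 min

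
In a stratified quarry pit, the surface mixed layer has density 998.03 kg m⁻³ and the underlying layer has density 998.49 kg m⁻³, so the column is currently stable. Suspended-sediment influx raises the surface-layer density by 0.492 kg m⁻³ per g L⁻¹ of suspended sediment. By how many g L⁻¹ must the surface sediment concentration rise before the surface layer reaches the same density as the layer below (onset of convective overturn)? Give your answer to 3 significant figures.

0.935 g L⁻¹

Density deficit of the surface layer: 998.49 − 998.03 = 0.46 kg m⁻³.
Required change = 0.46 / 0.492 = 0.935 g L⁻¹.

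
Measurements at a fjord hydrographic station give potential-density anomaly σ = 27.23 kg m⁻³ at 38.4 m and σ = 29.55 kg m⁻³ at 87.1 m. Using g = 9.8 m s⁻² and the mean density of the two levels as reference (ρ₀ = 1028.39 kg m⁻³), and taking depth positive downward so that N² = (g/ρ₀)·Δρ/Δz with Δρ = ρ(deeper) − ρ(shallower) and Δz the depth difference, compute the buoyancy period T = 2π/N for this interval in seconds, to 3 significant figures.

295 s

Δρ = 1029.55 − 1027.23 = 2.32 kg m⁻³ over Δz = 87.1 − 38.4 = 48.7 m.
N² = (9.8/1028.39) × (2.32/48.7) = 4.5397 × 10⁻⁴ s⁻².
N = √(4.5397 × 10⁻⁴) = 0.021307 rad s⁻¹, so T = 2π/N = 294.89 s ≈ 295 s.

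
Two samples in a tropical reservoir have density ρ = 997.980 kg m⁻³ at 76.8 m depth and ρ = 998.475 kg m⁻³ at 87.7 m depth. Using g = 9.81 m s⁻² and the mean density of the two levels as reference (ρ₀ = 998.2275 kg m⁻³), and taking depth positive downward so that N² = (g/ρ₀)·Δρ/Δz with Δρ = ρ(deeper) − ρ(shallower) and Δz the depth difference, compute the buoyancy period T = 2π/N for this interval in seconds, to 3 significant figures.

Δρ = 998.475 − 997.980 = 0.495 kg m⁻³ over Δz = 87.7 − 76.8 = 10.9 m.
N² = (9.81/998.2275) × (0.495/10.9) = 4.4629 × 10⁻⁴ s⁻².
N = √(4.4629 × 10⁻⁴) = 0.021126 rad s⁻¹, so T = 2π/N = 297.41 s ≈ 297 s.

297 s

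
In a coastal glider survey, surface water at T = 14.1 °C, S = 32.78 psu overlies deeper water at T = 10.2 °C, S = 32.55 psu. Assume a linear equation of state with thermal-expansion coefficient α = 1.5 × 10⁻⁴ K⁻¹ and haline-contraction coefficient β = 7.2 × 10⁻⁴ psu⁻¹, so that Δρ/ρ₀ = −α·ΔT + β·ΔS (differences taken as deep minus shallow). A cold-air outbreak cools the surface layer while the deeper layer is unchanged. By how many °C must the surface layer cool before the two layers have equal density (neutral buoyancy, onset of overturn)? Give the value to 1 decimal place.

2.8 °C

Neutral buoyancy requires Δρ = 0, i.e. −α(T_deep − T_surf′) + β(S_deep − S_surf) = 0.
T_surf′ = T_deep − (β/α)·ΔS = 10.2 − (7.2 × 10⁻⁴/1.5 × 10⁻⁴)·(-0.23) = 11.304 °C.
Cooling required: 14.1 − (11.304) = 2.796 °C.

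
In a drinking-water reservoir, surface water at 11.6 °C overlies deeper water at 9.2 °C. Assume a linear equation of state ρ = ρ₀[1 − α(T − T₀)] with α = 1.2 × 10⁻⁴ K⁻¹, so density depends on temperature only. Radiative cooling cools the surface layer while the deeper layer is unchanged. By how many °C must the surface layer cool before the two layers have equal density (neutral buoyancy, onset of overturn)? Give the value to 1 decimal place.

2.4 °C

With temperature the only control, equal density requires T_surf′ = T_deep.
T_surf′ = 9.2 °C.
Cooling required: 11.6 − 9.2 = 2.4 °C.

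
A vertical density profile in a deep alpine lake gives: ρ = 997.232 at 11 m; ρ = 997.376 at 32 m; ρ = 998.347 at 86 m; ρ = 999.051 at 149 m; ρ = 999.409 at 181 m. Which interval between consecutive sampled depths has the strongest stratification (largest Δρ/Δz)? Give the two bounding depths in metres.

32–86 m

Compute the density gradient over each adjacent pair:
  11–32 m: Δρ/Δz = 0.144/21 = 6.9 × 10⁻³ kg m⁻⁴
  32–86 m: Δρ/Δz = 0.971/54 = 0.018 kg m⁻⁴
  86–149 m: Δρ/Δz = 0.704/63 = 0.011 kg m⁻⁴
  149–181 m: Δρ/Δz = 0.358/32 = 0.011 kg m⁻⁴
The largest gradient is in the 32–86 m interval — the pycnocline.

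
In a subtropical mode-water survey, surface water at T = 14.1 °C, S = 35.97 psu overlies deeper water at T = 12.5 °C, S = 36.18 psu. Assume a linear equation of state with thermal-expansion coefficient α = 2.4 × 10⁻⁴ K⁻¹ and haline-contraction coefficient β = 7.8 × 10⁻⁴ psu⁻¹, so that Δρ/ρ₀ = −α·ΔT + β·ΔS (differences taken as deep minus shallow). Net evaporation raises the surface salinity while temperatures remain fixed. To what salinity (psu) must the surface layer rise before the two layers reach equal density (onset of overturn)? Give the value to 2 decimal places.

36.67 psu

Neutral buoyancy requires −α(T_deep − T_surf) + β(S_deep − S_surf′) = 0.
S_surf′ = S_deep − (α/β)·ΔT = 36.18 − (2.4 × 10⁻⁴/7.8 × 10⁻⁴)·(-1.6) = 36.6723 psu.
Increase required: 36.6723 − 35.97 = 0.7023 psu.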